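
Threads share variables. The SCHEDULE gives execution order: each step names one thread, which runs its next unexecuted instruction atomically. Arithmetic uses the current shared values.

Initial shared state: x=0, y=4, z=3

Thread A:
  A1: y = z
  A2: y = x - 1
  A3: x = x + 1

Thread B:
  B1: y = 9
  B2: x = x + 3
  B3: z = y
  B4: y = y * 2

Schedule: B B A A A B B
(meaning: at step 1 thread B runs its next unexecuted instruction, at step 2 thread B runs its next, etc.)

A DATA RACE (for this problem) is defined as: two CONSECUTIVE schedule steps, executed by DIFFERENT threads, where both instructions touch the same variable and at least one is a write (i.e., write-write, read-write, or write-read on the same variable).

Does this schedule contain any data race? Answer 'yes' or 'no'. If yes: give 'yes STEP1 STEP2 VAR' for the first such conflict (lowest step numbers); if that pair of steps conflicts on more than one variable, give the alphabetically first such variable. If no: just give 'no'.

Steps 1,2: same thread (B). No race.
Steps 2,3: B(r=x,w=x) vs A(r=z,w=y). No conflict.
Steps 3,4: same thread (A). No race.
Steps 4,5: same thread (A). No race.
Steps 5,6: A(r=x,w=x) vs B(r=y,w=z). No conflict.
Steps 6,7: same thread (B). No race.

Answer: no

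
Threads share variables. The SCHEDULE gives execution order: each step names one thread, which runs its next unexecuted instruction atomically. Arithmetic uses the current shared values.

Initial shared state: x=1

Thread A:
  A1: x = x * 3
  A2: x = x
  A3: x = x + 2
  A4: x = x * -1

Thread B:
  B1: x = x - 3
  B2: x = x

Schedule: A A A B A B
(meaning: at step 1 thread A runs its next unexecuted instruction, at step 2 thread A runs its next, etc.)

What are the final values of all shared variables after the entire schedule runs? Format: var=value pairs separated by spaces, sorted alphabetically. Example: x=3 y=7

Step 1: thread A executes A1 (x = x * 3). Shared: x=3. PCs: A@1 B@0
Step 2: thread A executes A2 (x = x). Shared: x=3. PCs: A@2 B@0
Step 3: thread A executes A3 (x = x + 2). Shared: x=5. PCs: A@3 B@0
Step 4: thread B executes B1 (x = x - 3). Shared: x=2. PCs: A@3 B@1
Step 5: thread A executes A4 (x = x * -1). Shared: x=-2. PCs: A@4 B@1
Step 6: thread B executes B2 (x = x). Shared: x=-2. PCs: A@4 B@2

Answer: x=-2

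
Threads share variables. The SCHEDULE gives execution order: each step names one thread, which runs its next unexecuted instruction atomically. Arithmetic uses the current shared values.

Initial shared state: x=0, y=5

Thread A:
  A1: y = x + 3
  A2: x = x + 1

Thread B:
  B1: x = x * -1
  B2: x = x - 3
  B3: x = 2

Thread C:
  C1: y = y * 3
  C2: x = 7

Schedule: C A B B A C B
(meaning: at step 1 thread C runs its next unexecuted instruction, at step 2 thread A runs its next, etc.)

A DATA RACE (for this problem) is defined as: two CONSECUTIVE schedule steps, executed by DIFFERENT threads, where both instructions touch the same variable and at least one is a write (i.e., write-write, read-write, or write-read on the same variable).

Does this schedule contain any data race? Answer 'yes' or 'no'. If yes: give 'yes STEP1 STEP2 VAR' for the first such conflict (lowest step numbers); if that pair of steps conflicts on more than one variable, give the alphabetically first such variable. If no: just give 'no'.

Steps 1,2: C(y = y * 3) vs A(y = x + 3). RACE on y (W-W).
Steps 2,3: A(y = x + 3) vs B(x = x * -1). RACE on x (R-W).
Steps 3,4: same thread (B). No race.
Steps 4,5: B(x = x - 3) vs A(x = x + 1). RACE on x (W-W).
Steps 5,6: A(x = x + 1) vs C(x = 7). RACE on x (W-W).
Steps 6,7: C(x = 7) vs B(x = 2). RACE on x (W-W).
First conflict at steps 1,2.

Answer: yes 1 2 y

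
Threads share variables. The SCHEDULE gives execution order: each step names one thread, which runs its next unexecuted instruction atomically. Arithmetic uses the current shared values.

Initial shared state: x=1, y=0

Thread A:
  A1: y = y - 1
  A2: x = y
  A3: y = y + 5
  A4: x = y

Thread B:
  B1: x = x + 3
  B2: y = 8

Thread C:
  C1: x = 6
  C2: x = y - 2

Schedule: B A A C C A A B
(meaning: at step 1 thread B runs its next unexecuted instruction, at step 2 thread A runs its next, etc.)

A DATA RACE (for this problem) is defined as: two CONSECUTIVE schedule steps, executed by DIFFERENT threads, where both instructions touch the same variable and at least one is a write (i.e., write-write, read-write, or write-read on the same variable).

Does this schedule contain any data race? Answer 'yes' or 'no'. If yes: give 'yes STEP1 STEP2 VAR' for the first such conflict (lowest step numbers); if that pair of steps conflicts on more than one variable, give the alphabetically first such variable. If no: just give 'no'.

Answer: yes 3 4 x

Derivation:
Steps 1,2: B(r=x,w=x) vs A(r=y,w=y). No conflict.
Steps 2,3: same thread (A). No race.
Steps 3,4: A(x = y) vs C(x = 6). RACE on x (W-W).
Steps 4,5: same thread (C). No race.
Steps 5,6: C(x = y - 2) vs A(y = y + 5). RACE on y (R-W).
Steps 6,7: same thread (A). No race.
Steps 7,8: A(x = y) vs B(y = 8). RACE on y (R-W).
First conflict at steps 3,4.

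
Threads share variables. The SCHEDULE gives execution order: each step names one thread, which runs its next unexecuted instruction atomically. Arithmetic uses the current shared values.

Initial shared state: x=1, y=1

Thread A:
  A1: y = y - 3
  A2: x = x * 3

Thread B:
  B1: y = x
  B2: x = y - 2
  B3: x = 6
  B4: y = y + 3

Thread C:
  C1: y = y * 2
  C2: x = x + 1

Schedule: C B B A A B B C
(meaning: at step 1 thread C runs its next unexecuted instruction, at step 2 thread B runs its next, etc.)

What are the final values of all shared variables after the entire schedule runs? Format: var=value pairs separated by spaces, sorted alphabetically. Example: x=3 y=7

Answer: x=7 y=1

Derivation:
Step 1: thread C executes C1 (y = y * 2). Shared: x=1 y=2. PCs: A@0 B@0 C@1
Step 2: thread B executes B1 (y = x). Shared: x=1 y=1. PCs: A@0 B@1 C@1
Step 3: thread B executes B2 (x = y - 2). Shared: x=-1 y=1. PCs: A@0 B@2 C@1
Step 4: thread A executes A1 (y = y - 3). Shared: x=-1 y=-2. PCs: A@1 B@2 C@1
Step 5: thread A executes A2 (x = x * 3). Shared: x=-3 y=-2. PCs: A@2 B@2 C@1
Step 6: thread B executes B3 (x = 6). Shared: x=6 y=-2. PCs: A@2 B@3 C@1
Step 7: thread B executes B4 (y = y + 3). Shared: x=6 y=1. PCs: A@2 B@4 C@1
Step 8: thread C executes C2 (x = x + 1). Shared: x=7 y=1. PCs: A@2 B@4 C@2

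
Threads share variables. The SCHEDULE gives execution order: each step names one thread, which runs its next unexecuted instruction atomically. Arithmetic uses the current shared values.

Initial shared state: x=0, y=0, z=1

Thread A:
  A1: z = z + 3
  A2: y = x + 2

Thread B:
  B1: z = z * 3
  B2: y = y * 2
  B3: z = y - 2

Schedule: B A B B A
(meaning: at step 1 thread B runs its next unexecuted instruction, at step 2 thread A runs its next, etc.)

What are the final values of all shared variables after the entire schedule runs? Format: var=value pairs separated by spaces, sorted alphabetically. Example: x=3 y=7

Answer: x=0 y=2 z=-2

Derivation:
Step 1: thread B executes B1 (z = z * 3). Shared: x=0 y=0 z=3. PCs: A@0 B@1
Step 2: thread A executes A1 (z = z + 3). Shared: x=0 y=0 z=6. PCs: A@1 B@1
Step 3: thread B executes B2 (y = y * 2). Shared: x=0 y=0 z=6. PCs: A@1 B@2
Step 4: thread B executes B3 (z = y - 2). Shared: x=0 y=0 z=-2. PCs: A@1 B@3
Step 5: thread A executes A2 (y = x + 2). Shared: x=0 y=2 z=-2. PCs: A@2 B@3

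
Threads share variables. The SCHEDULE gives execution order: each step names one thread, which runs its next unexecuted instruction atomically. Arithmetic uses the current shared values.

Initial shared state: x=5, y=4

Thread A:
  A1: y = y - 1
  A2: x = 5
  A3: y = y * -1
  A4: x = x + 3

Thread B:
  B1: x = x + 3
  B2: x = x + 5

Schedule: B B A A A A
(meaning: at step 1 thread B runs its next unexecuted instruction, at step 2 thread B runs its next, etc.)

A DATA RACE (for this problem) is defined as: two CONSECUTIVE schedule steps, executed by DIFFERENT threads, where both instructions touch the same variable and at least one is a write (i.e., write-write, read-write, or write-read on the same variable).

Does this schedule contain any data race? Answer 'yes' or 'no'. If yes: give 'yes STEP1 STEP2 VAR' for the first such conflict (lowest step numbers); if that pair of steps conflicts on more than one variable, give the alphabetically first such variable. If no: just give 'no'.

Answer: no

Derivation:
Steps 1,2: same thread (B). No race.
Steps 2,3: B(r=x,w=x) vs A(r=y,w=y). No conflict.
Steps 3,4: same thread (A). No race.
Steps 4,5: same thread (A). No race.
Steps 5,6: same thread (A). No race.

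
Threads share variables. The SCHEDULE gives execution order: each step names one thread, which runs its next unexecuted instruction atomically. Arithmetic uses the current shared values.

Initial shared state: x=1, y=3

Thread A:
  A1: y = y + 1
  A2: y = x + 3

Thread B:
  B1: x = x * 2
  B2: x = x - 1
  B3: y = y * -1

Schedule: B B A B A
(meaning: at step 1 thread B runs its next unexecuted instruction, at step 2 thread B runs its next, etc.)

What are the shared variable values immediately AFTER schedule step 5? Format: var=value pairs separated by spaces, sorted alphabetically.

Answer: x=1 y=4

Derivation:
Step 1: thread B executes B1 (x = x * 2). Shared: x=2 y=3. PCs: A@0 B@1
Step 2: thread B executes B2 (x = x - 1). Shared: x=1 y=3. PCs: A@0 B@2
Step 3: thread A executes A1 (y = y + 1). Shared: x=1 y=4. PCs: A@1 B@2
Step 4: thread B executes B3 (y = y * -1). Shared: x=1 y=-4. PCs: A@1 B@3
Step 5: thread A executes A2 (y = x + 3). Shared: x=1 y=4. PCs: A@2 B@3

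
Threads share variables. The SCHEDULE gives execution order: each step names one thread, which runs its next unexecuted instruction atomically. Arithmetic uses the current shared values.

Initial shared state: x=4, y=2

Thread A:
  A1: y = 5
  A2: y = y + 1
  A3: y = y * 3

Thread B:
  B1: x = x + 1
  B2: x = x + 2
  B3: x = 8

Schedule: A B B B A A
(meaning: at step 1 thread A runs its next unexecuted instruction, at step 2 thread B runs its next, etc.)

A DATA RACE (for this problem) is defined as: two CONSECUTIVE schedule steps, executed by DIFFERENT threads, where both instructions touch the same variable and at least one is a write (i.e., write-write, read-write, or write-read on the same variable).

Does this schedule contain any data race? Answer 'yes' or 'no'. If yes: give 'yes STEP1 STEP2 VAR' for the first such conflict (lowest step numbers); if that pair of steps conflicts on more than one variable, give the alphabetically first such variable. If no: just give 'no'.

Answer: no

Derivation:
Steps 1,2: A(r=-,w=y) vs B(r=x,w=x). No conflict.
Steps 2,3: same thread (B). No race.
Steps 3,4: same thread (B). No race.
Steps 4,5: B(r=-,w=x) vs A(r=y,w=y). No conflict.
Steps 5,6: same thread (A). No race.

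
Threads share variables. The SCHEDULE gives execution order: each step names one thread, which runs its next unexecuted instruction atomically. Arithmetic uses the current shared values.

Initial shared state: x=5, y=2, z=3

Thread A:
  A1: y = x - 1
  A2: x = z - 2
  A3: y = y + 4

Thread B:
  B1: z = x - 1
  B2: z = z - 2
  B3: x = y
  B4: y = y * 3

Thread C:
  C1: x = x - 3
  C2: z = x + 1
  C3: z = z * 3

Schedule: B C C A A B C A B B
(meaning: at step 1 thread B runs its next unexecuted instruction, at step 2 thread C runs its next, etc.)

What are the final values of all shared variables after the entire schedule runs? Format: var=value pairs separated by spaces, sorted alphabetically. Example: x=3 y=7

Step 1: thread B executes B1 (z = x - 1). Shared: x=5 y=2 z=4. PCs: A@0 B@1 C@0
Step 2: thread C executes C1 (x = x - 3). Shared: x=2 y=2 z=4. PCs: A@0 B@1 C@1
Step 3: thread C executes C2 (z = x + 1). Shared: x=2 y=2 z=3. PCs: A@0 B@1 C@2
Step 4: thread A executes A1 (y = x - 1). Shared: x=2 y=1 z=3. PCs: A@1 B@1 C@2
Step 5: thread A executes A2 (x = z - 2). Shared: x=1 y=1 z=3. PCs: A@2 B@1 C@2
Step 6: thread B executes B2 (z = z - 2). Shared: x=1 y=1 z=1. PCs: A@2 B@2 C@2
Step 7: thread C executes C3 (z = z * 3). Shared: x=1 y=1 z=3. PCs: A@2 B@2 C@3
Step 8: thread A executes A3 (y = y + 4). Shared: x=1 y=5 z=3. PCs: A@3 B@2 C@3
Step 9: thread B executes B3 (x = y). Shared: x=5 y=5 z=3. PCs: A@3 B@3 C@3
Step 10: thread B executes B4 (y = y * 3). Shared: x=5 y=15 z=3. PCs: A@3 B@4 C@3

Answer: x=5 y=15 z=3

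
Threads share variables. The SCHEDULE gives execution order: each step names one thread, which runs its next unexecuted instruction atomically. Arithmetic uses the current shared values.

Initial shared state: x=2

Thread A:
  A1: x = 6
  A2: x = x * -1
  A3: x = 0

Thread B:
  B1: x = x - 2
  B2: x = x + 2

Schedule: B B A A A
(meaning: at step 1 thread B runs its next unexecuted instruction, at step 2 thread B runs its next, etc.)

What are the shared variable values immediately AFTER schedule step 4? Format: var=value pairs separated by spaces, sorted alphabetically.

Step 1: thread B executes B1 (x = x - 2). Shared: x=0. PCs: A@0 B@1
Step 2: thread B executes B2 (x = x + 2). Shared: x=2. PCs: A@0 B@2
Step 3: thread A executes A1 (x = 6). Shared: x=6. PCs: A@1 B@2
Step 4: thread A executes A2 (x = x * -1). Shared: x=-6. PCs: A@2 B@2

Answer: x=-6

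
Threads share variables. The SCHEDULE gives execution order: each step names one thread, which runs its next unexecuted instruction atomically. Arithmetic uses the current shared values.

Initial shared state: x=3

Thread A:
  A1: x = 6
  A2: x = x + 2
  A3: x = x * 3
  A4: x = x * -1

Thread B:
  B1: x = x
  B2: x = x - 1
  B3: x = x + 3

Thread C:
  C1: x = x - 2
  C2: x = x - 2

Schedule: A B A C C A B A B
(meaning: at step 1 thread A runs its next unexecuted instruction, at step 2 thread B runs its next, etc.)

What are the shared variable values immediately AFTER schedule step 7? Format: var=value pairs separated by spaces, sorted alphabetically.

Answer: x=11

Derivation:
Step 1: thread A executes A1 (x = 6). Shared: x=6. PCs: A@1 B@0 C@0
Step 2: thread B executes B1 (x = x). Shared: x=6. PCs: A@1 B@1 C@0
Step 3: thread A executes A2 (x = x + 2). Shared: x=8. PCs: A@2 B@1 C@0
Step 4: thread C executes C1 (x = x - 2). Shared: x=6. PCs: A@2 B@1 C@1
Step 5: thread C executes C2 (x = x - 2). Shared: x=4. PCs: A@2 B@1 C@2
Step 6: thread A executes A3 (x = x * 3). Shared: x=12. PCs: A@3 B@1 C@2
Step 7: thread B executes B2 (x = x - 1). Shared: x=11. PCs: A@3 B@2 C@2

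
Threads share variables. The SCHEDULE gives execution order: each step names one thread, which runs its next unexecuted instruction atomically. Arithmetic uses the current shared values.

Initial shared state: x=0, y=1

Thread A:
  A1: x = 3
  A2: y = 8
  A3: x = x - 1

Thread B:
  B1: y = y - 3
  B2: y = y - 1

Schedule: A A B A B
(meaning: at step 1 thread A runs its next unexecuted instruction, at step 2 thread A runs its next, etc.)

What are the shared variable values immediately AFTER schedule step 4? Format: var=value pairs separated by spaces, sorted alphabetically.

Step 1: thread A executes A1 (x = 3). Shared: x=3 y=1. PCs: A@1 B@0
Step 2: thread A executes A2 (y = 8). Shared: x=3 y=8. PCs: A@2 B@0
Step 3: thread B executes B1 (y = y - 3). Shared: x=3 y=5. PCs: A@2 B@1
Step 4: thread A executes A3 (x = x - 1). Shared: x=2 y=5. PCs: A@3 B@1

Answer: x=2 y=5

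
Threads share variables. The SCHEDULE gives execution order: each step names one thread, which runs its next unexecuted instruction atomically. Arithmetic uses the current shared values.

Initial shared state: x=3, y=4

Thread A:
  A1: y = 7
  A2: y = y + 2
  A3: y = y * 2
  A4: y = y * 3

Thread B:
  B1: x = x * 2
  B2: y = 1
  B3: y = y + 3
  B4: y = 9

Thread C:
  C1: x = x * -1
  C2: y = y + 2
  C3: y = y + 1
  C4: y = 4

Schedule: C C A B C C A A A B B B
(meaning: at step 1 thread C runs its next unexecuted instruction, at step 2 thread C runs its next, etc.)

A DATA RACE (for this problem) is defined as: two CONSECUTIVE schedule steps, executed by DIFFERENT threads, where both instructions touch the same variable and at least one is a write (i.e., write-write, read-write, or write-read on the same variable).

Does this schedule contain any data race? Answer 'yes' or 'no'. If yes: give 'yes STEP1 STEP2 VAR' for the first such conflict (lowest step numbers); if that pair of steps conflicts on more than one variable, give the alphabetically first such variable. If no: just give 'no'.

Steps 1,2: same thread (C). No race.
Steps 2,3: C(y = y + 2) vs A(y = 7). RACE on y (W-W).
Steps 3,4: A(r=-,w=y) vs B(r=x,w=x). No conflict.
Steps 4,5: B(r=x,w=x) vs C(r=y,w=y). No conflict.
Steps 5,6: same thread (C). No race.
Steps 6,7: C(y = 4) vs A(y = y + 2). RACE on y (W-W).
Steps 7,8: same thread (A). No race.
Steps 8,9: same thread (A). No race.
Steps 9,10: A(y = y * 3) vs B(y = 1). RACE on y (W-W).
Steps 10,11: same thread (B). No race.
Steps 11,12: same thread (B). No race.
First conflict at steps 2,3.

Answer: yes 2 3 y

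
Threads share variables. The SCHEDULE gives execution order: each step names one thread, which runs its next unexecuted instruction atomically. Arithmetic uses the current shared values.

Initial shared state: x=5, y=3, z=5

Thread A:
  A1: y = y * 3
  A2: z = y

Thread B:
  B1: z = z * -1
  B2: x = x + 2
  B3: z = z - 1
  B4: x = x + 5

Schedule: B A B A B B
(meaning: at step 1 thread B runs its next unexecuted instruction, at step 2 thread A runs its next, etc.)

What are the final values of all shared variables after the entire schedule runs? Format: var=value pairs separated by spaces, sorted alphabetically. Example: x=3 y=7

Answer: x=12 y=9 z=8

Derivation:
Step 1: thread B executes B1 (z = z * -1). Shared: x=5 y=3 z=-5. PCs: A@0 B@1
Step 2: thread A executes A1 (y = y * 3). Shared: x=5 y=9 z=-5. PCs: A@1 B@1
Step 3: thread B executes B2 (x = x + 2). Shared: x=7 y=9 z=-5. PCs: A@1 B@2
Step 4: thread A executes A2 (z = y). Shared: x=7 y=9 z=9. PCs: A@2 B@2
Step 5: thread B executes B3 (z = z - 1). Shared: x=7 y=9 z=8. PCs: A@2 B@3
Step 6: thread B executes B4 (x = x + 5). Shared: x=12 y=9 z=8. PCs: A@2 B@4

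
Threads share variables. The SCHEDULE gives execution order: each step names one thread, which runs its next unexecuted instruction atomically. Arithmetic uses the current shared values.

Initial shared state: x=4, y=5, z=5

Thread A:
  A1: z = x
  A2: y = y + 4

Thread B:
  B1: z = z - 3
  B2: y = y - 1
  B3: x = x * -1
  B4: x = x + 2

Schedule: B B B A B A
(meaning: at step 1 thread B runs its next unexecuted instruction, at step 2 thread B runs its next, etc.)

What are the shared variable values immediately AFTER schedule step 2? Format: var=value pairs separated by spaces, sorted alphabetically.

Step 1: thread B executes B1 (z = z - 3). Shared: x=4 y=5 z=2. PCs: A@0 B@1
Step 2: thread B executes B2 (y = y - 1). Shared: x=4 y=4 z=2. PCs: A@0 B@2

Answer: x=4 y=4 z=2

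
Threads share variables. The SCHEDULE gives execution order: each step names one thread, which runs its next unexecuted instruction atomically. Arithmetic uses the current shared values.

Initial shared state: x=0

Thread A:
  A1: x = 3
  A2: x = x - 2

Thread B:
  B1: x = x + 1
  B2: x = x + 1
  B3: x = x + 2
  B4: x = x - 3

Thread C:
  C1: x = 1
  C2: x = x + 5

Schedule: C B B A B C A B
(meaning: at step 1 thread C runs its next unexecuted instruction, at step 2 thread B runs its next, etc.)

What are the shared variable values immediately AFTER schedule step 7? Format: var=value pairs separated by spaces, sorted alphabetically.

Answer: x=8

Derivation:
Step 1: thread C executes C1 (x = 1). Shared: x=1. PCs: A@0 B@0 C@1
Step 2: thread B executes B1 (x = x + 1). Shared: x=2. PCs: A@0 B@1 C@1
Step 3: thread B executes B2 (x = x + 1). Shared: x=3. PCs: A@0 B@2 C@1
Step 4: thread A executes A1 (x = 3). Shared: x=3. PCs: A@1 B@2 C@1
Step 5: thread B executes B3 (x = x + 2). Shared: x=5. PCs: A@1 B@3 C@1
Step 6: thread C executes C2 (x = x + 5). Shared: x=10. PCs: A@1 B@3 C@2
Step 7: thread A executes A2 (x = x - 2). Shared: x=8. PCs: A@2 B@3 C@2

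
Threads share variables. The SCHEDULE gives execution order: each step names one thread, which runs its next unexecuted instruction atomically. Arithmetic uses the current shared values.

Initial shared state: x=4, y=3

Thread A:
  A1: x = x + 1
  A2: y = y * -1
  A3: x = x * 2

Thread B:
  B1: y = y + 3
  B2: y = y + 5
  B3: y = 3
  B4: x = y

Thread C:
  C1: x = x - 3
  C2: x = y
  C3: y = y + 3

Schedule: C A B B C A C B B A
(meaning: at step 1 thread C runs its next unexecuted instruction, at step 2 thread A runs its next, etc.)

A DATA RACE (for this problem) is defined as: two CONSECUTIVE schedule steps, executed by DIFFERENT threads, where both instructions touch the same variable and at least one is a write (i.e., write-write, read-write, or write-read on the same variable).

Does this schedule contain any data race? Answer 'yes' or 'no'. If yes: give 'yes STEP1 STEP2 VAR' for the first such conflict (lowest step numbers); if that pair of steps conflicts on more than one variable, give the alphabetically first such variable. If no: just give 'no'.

Steps 1,2: C(x = x - 3) vs A(x = x + 1). RACE on x (W-W).
Steps 2,3: A(r=x,w=x) vs B(r=y,w=y). No conflict.
Steps 3,4: same thread (B). No race.
Steps 4,5: B(y = y + 5) vs C(x = y). RACE on y (W-R).
Steps 5,6: C(x = y) vs A(y = y * -1). RACE on y (R-W).
Steps 6,7: A(y = y * -1) vs C(y = y + 3). RACE on y (W-W).
Steps 7,8: C(y = y + 3) vs B(y = 3). RACE on y (W-W).
Steps 8,9: same thread (B). No race.
Steps 9,10: B(x = y) vs A(x = x * 2). RACE on x (W-W).
First conflict at steps 1,2.

Answer: yes 1 2 x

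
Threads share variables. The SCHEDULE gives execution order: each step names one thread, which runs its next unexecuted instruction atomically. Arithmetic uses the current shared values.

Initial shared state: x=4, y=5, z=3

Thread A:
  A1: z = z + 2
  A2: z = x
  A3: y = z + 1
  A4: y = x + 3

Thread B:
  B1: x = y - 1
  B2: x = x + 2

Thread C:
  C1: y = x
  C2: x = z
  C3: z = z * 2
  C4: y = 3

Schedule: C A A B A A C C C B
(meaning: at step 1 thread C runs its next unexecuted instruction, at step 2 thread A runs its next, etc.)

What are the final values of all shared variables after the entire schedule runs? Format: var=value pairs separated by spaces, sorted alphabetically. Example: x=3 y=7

Step 1: thread C executes C1 (y = x). Shared: x=4 y=4 z=3. PCs: A@0 B@0 C@1
Step 2: thread A executes A1 (z = z + 2). Shared: x=4 y=4 z=5. PCs: A@1 B@0 C@1
Step 3: thread A executes A2 (z = x). Shared: x=4 y=4 z=4. PCs: A@2 B@0 C@1
Step 4: thread B executes B1 (x = y - 1). Shared: x=3 y=4 z=4. PCs: A@2 B@1 C@1
Step 5: thread A executes A3 (y = z + 1). Shared: x=3 y=5 z=4. PCs: A@3 B@1 C@1
Step 6: thread A executes A4 (y = x + 3). Shared: x=3 y=6 z=4. PCs: A@4 B@1 C@1
Step 7: thread C executes C2 (x = z). Shared: x=4 y=6 z=4. PCs: A@4 B@1 C@2
Step 8: thread C executes C3 (z = z * 2). Shared: x=4 y=6 z=8. PCs: A@4 B@1 C@3
Step 9: thread C executes C4 (y = 3). Shared: x=4 y=3 z=8. PCs: A@4 B@1 C@4
Step 10: thread B executes B2 (x = x + 2). Shared: x=6 y=3 z=8. PCs: A@4 B@2 C@4

Answer: x=6 y=3 z=8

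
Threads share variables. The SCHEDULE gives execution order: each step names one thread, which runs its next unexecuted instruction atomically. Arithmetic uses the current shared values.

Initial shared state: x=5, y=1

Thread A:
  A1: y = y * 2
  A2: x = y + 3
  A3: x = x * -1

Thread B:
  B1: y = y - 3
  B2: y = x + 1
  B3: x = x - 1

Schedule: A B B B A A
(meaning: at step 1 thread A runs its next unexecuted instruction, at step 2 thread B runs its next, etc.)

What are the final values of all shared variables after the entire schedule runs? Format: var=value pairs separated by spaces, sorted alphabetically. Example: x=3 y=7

Step 1: thread A executes A1 (y = y * 2). Shared: x=5 y=2. PCs: A@1 B@0
Step 2: thread B executes B1 (y = y - 3). Shared: x=5 y=-1. PCs: A@1 B@1
Step 3: thread B executes B2 (y = x + 1). Shared: x=5 y=6. PCs: A@1 B@2
Step 4: thread B executes B3 (x = x - 1). Shared: x=4 y=6. PCs: A@1 B@3
Step 5: thread A executes A2 (x = y + 3). Shared: x=9 y=6. PCs: A@2 B@3
Step 6: thread A executes A3 (x = x * -1). Shared: x=-9 y=6. PCs: A@3 B@3

Answer: x=-9 y=6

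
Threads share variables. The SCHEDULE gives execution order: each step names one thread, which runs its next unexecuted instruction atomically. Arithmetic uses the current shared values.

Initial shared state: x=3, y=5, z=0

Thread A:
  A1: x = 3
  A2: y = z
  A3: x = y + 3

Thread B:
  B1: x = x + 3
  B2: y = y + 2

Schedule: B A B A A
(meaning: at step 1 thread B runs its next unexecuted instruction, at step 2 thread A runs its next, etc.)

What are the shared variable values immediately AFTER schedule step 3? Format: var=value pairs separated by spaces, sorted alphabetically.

Answer: x=3 y=7 z=0

Derivation:
Step 1: thread B executes B1 (x = x + 3). Shared: x=6 y=5 z=0. PCs: A@0 B@1
Step 2: thread A executes A1 (x = 3). Shared: x=3 y=5 z=0. PCs: A@1 B@1
Step 3: thread B executes B2 (y = y + 2). Shared: x=3 y=7 z=0. PCs: A@1 B@2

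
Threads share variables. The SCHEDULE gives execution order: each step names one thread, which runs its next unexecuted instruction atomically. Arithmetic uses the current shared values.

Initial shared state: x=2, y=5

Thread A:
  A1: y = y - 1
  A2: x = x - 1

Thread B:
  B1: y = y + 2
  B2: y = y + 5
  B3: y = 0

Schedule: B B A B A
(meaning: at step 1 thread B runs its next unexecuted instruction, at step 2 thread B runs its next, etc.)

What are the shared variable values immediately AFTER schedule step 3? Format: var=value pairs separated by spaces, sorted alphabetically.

Step 1: thread B executes B1 (y = y + 2). Shared: x=2 y=7. PCs: A@0 B@1
Step 2: thread B executes B2 (y = y + 5). Shared: x=2 y=12. PCs: A@0 B@2
Step 3: thread A executes A1 (y = y - 1). Shared: x=2 y=11. PCs: A@1 B@2

Answer: x=2 y=11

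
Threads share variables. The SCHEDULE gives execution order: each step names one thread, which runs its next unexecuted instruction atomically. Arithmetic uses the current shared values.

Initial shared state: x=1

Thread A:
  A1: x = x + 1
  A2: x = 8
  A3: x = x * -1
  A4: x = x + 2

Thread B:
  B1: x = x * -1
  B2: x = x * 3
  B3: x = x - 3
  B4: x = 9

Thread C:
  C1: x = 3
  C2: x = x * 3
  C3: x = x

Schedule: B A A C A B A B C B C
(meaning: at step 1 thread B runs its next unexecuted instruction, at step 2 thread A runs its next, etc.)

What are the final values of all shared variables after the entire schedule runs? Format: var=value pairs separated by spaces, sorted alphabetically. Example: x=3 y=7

Step 1: thread B executes B1 (x = x * -1). Shared: x=-1. PCs: A@0 B@1 C@0
Step 2: thread A executes A1 (x = x + 1). Shared: x=0. PCs: A@1 B@1 C@0
Step 3: thread A executes A2 (x = 8). Shared: x=8. PCs: A@2 B@1 C@0
Step 4: thread C executes C1 (x = 3). Shared: x=3. PCs: A@2 B@1 C@1
Step 5: thread A executes A3 (x = x * -1). Shared: x=-3. PCs: A@3 B@1 C@1
Step 6: thread B executes B2 (x = x * 3). Shared: x=-9. PCs: A@3 B@2 C@1
Step 7: thread A executes A4 (x = x + 2). Shared: x=-7. PCs: A@4 B@2 C@1
Step 8: thread B executes B3 (x = x - 3). Shared: x=-10. PCs: A@4 B@3 C@1
Step 9: thread C executes C2 (x = x * 3). Shared: x=-30. PCs: A@4 B@3 C@2
Step 10: thread B executes B4 (x = 9). Shared: x=9. PCs: A@4 B@4 C@2
Step 11: thread C executes C3 (x = x). Shared: x=9. PCs: A@4 B@4 C@3

Answer: x=9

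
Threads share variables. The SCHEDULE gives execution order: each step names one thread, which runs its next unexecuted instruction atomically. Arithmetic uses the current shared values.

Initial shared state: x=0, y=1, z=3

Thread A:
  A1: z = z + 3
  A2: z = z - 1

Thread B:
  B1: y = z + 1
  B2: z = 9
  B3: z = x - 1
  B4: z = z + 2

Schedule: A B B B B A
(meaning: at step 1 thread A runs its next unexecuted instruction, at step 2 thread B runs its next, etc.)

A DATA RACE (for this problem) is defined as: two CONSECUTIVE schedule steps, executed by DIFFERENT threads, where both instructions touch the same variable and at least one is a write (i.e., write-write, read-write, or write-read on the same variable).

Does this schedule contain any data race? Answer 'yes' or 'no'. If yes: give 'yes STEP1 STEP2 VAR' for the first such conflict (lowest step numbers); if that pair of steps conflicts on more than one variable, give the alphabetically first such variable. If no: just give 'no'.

Answer: yes 1 2 z

Derivation:
Steps 1,2: A(z = z + 3) vs B(y = z + 1). RACE on z (W-R).
Steps 2,3: same thread (B). No race.
Steps 3,4: same thread (B). No race.
Steps 4,5: same thread (B). No race.
Steps 5,6: B(z = z + 2) vs A(z = z - 1). RACE on z (W-W).
First conflict at steps 1,2.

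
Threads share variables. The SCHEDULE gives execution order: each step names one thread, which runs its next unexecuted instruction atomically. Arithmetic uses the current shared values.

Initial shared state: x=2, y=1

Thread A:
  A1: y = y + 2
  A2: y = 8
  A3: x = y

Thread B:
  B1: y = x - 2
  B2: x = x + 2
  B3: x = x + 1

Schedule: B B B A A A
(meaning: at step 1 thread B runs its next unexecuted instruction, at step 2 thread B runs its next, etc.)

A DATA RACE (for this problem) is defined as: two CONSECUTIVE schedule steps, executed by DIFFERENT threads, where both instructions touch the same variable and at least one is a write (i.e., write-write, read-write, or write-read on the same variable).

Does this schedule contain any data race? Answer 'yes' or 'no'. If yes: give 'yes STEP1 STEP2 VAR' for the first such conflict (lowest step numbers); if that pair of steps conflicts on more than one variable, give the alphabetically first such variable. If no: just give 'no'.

Steps 1,2: same thread (B). No race.
Steps 2,3: same thread (B). No race.
Steps 3,4: B(r=x,w=x) vs A(r=y,w=y). No conflict.
Steps 4,5: same thread (A). No race.
Steps 5,6: same thread (A). No race.

Answer: no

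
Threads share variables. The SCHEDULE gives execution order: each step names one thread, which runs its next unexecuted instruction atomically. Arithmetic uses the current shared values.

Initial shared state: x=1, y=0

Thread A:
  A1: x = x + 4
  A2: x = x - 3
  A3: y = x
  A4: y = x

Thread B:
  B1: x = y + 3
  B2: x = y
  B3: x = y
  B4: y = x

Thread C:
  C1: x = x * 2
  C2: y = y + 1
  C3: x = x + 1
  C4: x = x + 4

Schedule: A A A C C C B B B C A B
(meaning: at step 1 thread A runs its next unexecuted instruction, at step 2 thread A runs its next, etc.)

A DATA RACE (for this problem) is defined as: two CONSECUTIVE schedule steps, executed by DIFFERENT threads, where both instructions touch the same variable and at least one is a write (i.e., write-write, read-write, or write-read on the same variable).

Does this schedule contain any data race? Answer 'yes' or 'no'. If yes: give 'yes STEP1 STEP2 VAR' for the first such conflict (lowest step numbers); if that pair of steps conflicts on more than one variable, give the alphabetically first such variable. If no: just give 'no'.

Steps 1,2: same thread (A). No race.
Steps 2,3: same thread (A). No race.
Steps 3,4: A(y = x) vs C(x = x * 2). RACE on x (R-W).
Steps 4,5: same thread (C). No race.
Steps 5,6: same thread (C). No race.
Steps 6,7: C(x = x + 1) vs B(x = y + 3). RACE on x (W-W).
Steps 7,8: same thread (B). No race.
Steps 8,9: same thread (B). No race.
Steps 9,10: B(x = y) vs C(x = x + 4). RACE on x (W-W).
Steps 10,11: C(x = x + 4) vs A(y = x). RACE on x (W-R).
Steps 11,12: A(y = x) vs B(y = x). RACE on y (W-W).
First conflict at steps 3,4.

Answer: yes 3 4 x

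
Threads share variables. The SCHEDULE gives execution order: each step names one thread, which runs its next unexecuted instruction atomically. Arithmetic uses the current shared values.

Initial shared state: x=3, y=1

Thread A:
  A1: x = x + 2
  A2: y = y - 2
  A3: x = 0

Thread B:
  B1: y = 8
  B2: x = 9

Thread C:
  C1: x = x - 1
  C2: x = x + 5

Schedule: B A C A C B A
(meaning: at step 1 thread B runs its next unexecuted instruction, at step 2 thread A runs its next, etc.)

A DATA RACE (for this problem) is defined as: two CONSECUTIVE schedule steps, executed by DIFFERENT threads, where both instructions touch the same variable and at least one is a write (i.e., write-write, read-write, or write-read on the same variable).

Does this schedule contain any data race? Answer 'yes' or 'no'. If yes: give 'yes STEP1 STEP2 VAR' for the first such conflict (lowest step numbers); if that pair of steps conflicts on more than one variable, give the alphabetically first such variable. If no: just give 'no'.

Answer: yes 2 3 x

Derivation:
Steps 1,2: B(r=-,w=y) vs A(r=x,w=x). No conflict.
Steps 2,3: A(x = x + 2) vs C(x = x - 1). RACE on x (W-W).
Steps 3,4: C(r=x,w=x) vs A(r=y,w=y). No conflict.
Steps 4,5: A(r=y,w=y) vs C(r=x,w=x). No conflict.
Steps 5,6: C(x = x + 5) vs B(x = 9). RACE on x (W-W).
Steps 6,7: B(x = 9) vs A(x = 0). RACE on x (W-W).
First conflict at steps 2,3.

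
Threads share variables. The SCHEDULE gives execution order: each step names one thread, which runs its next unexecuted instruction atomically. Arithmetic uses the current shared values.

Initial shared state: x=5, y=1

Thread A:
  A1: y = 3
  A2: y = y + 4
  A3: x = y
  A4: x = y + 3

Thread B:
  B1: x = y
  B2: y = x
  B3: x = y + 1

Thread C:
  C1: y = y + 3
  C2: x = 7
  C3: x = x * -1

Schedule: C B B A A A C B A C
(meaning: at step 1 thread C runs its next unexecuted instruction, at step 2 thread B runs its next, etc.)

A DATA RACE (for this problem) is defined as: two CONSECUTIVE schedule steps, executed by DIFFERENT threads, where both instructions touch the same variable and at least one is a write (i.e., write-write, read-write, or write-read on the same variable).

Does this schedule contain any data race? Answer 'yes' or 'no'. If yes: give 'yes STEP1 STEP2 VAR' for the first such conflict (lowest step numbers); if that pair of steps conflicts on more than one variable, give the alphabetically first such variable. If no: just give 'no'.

Steps 1,2: C(y = y + 3) vs B(x = y). RACE on y (W-R).
Steps 2,3: same thread (B). No race.
Steps 3,4: B(y = x) vs A(y = 3). RACE on y (W-W).
Steps 4,5: same thread (A). No race.
Steps 5,6: same thread (A). No race.
Steps 6,7: A(x = y) vs C(x = 7). RACE on x (W-W).
Steps 7,8: C(x = 7) vs B(x = y + 1). RACE on x (W-W).
Steps 8,9: B(x = y + 1) vs A(x = y + 3). RACE on x (W-W).
Steps 9,10: A(x = y + 3) vs C(x = x * -1). RACE on x (W-W).
First conflict at steps 1,2.

Answer: yes 1 2 y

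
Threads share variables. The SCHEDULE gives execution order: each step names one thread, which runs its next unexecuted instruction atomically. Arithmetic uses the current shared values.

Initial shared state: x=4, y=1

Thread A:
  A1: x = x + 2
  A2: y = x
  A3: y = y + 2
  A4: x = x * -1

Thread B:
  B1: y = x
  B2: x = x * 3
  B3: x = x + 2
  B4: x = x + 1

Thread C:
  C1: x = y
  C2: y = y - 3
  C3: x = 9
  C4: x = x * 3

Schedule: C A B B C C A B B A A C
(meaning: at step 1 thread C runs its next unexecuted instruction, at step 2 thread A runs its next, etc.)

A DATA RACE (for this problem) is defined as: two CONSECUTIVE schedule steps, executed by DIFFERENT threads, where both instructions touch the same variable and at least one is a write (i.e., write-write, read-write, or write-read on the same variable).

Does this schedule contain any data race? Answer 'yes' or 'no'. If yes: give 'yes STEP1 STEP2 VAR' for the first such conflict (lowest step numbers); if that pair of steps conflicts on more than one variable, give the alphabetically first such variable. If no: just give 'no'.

Steps 1,2: C(x = y) vs A(x = x + 2). RACE on x (W-W).
Steps 2,3: A(x = x + 2) vs B(y = x). RACE on x (W-R).
Steps 3,4: same thread (B). No race.
Steps 4,5: B(r=x,w=x) vs C(r=y,w=y). No conflict.
Steps 5,6: same thread (C). No race.
Steps 6,7: C(x = 9) vs A(y = x). RACE on x (W-R).
Steps 7,8: A(y = x) vs B(x = x + 2). RACE on x (R-W).
Steps 8,9: same thread (B). No race.
Steps 9,10: B(r=x,w=x) vs A(r=y,w=y). No conflict.
Steps 10,11: same thread (A). No race.
Steps 11,12: A(x = x * -1) vs C(x = x * 3). RACE on x (W-W).
First conflict at steps 1,2.

Answer: yes 1 2 x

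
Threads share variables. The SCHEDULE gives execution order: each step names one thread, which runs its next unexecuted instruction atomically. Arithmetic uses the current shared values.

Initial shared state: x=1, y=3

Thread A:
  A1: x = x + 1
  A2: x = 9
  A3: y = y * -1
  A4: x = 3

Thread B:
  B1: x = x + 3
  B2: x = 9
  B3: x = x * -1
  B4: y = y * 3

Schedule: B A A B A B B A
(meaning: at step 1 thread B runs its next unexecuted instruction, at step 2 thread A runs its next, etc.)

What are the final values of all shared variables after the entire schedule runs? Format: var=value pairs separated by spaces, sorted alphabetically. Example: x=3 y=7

Step 1: thread B executes B1 (x = x + 3). Shared: x=4 y=3. PCs: A@0 B@1
Step 2: thread A executes A1 (x = x + 1). Shared: x=5 y=3. PCs: A@1 B@1
Step 3: thread A executes A2 (x = 9). Shared: x=9 y=3. PCs: A@2 B@1
Step 4: thread B executes B2 (x = 9). Shared: x=9 y=3. PCs: A@2 B@2
Step 5: thread A executes A3 (y = y * -1). Shared: x=9 y=-3. PCs: A@3 B@2
Step 6: thread B executes B3 (x = x * -1). Shared: x=-9 y=-3. PCs: A@3 B@3
Step 7: thread B executes B4 (y = y * 3). Shared: x=-9 y=-9. PCs: A@3 B@4
Step 8: thread A executes A4 (x = 3). Shared: x=3 y=-9. PCs: A@4 B@4

Answer: x=3 y=-9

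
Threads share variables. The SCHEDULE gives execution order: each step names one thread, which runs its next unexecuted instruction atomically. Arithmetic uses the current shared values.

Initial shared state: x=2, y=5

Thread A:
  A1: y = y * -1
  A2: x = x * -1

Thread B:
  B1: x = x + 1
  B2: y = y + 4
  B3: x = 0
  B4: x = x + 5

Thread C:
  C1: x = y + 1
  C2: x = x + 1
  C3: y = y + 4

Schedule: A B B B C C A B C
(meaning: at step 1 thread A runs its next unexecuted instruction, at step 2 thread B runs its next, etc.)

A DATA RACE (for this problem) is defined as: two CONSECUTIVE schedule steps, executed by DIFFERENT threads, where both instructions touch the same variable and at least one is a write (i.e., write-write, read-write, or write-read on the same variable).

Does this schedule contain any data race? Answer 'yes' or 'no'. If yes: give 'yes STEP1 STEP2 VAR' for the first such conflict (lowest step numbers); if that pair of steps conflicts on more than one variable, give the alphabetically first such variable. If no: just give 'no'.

Steps 1,2: A(r=y,w=y) vs B(r=x,w=x). No conflict.
Steps 2,3: same thread (B). No race.
Steps 3,4: same thread (B). No race.
Steps 4,5: B(x = 0) vs C(x = y + 1). RACE on x (W-W).
Steps 5,6: same thread (C). No race.
Steps 6,7: C(x = x + 1) vs A(x = x * -1). RACE on x (W-W).
Steps 7,8: A(x = x * -1) vs B(x = x + 5). RACE on x (W-W).
Steps 8,9: B(r=x,w=x) vs C(r=y,w=y). No conflict.
First conflict at steps 4,5.

Answer: yes 4 5 x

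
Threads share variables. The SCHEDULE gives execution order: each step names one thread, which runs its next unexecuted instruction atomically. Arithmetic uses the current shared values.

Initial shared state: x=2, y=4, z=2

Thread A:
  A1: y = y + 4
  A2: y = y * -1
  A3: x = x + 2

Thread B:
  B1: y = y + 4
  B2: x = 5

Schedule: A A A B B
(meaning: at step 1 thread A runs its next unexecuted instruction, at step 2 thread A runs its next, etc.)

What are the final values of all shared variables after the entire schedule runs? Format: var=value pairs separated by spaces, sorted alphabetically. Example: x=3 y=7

Answer: x=5 y=-4 z=2

Derivation:
Step 1: thread A executes A1 (y = y + 4). Shared: x=2 y=8 z=2. PCs: A@1 B@0
Step 2: thread A executes A2 (y = y * -1). Shared: x=2 y=-8 z=2. PCs: A@2 B@0
Step 3: thread A executes A3 (x = x + 2). Shared: x=4 y=-8 z=2. PCs: A@3 B@0
Step 4: thread B executes B1 (y = y + 4). Shared: x=4 y=-4 z=2. PCs: A@3 B@1
Step 5: thread B executes B2 (x = 5). Shared: x=5 y=-4 z=2. PCs: A@3 B@2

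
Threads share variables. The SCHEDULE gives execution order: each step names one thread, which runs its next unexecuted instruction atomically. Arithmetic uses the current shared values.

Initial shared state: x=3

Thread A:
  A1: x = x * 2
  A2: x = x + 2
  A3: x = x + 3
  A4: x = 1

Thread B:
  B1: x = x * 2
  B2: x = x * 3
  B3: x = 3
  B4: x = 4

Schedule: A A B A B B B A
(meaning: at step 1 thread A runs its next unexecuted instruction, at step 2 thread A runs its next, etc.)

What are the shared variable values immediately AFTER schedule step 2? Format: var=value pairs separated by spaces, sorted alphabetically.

Answer: x=8

Derivation:
Step 1: thread A executes A1 (x = x * 2). Shared: x=6. PCs: A@1 B@0
Step 2: thread A executes A2 (x = x + 2). Shared: x=8. PCs: A@2 B@0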